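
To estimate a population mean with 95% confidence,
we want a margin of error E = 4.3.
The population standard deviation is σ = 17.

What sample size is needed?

z_0.025 = 1.960
n = (z×σ/E)² = (1.960×17/4.3)²
n = 60.0445
Round up: n = 61

Answer: n = 61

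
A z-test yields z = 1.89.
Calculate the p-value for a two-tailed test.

For z = 1.89:
p = 2×P(Z > |1.89|) = 2×(1 - Φ(1.89)) = 0.0588

Answer: p-value ≈ 0.0588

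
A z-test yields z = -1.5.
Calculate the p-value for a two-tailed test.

For z = -1.5:
p = 2×P(Z > |-1.5|) = 2×(1 - Φ(1.5)) = 0.1336

Answer: p-value ≈ 0.1336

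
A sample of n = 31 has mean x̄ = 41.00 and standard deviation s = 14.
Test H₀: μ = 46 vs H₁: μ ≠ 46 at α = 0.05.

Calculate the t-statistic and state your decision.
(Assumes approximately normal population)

Answer: t = -1.9885, fail to reject H₀

Derivation:
df = n - 1 = 30
SE = s/√n = 14/√31 = 2.5145
t = (x̄ - μ₀)/SE = (41.00 - 46)/2.5145 = -1.9885
Critical value: t_{0.025,30} = ±2.042
p-value ≈ 0.0559
Decision: fail to reject H₀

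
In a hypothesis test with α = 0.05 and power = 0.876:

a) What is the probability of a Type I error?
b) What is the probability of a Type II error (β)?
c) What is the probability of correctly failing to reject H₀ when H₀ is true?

Answer: a) 0.05, b) 0.124, c) 0.95

Derivation:
a) Type I error probability = α = 0.05
b) Power = P(reject H₀ | H₁ true) = 1 - β = 0.876, so Type II error probability = β = 1 - Power = 0.124
c) P(fail to reject H₀ | H₀ true) = 1 - α = 0.95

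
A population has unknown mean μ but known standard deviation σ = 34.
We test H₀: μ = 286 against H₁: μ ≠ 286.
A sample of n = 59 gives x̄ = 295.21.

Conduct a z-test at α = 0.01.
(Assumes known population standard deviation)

Standard error: SE = σ/√n = 34/√59 = 4.4264
z-statistic: z = (x̄ - μ₀)/SE = (295.21 - 286)/4.4264 = 2.0807
Critical value: ±2.576
p-value = 0.0375
Decision: fail to reject H₀

Answer: z = 2.0807, fail to reject H₀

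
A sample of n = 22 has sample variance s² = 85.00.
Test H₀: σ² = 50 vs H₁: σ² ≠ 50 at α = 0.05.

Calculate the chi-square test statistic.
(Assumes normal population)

df = n - 1 = 21
χ² = (n-1)s²/σ₀² = 21×85.00/50 = 35.7000
Critical values: χ²_{0.975,21} = 10.283, χ²_{0.025,21} = 35.479
Rejection region: χ² < 10.283 or χ² > 35.479
Decision: reject H₀

Answer: χ² = 35.7000, reject H₀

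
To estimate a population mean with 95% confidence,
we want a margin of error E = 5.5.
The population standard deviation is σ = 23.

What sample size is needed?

Answer: n = 68

Derivation:
z_0.025 = 1.960
n = (z×σ/E)² = (1.960×23/5.5)²
n = 67.1804
Round up: n = 68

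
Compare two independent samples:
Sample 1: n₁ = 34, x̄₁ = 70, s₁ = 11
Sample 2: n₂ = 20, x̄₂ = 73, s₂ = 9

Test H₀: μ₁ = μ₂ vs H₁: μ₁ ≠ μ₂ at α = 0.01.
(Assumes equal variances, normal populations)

Answer: t = -1.0321, fail to reject H₀

Derivation:
Pooled variance: s²_p = [33×11² + 19×9²]/(52) = 106.3846
s_p = 10.3143
SE = s_p×√(1/n₁ + 1/n₂) = 10.3143×√(1/34 + 1/20) = 2.9066
t = (x̄₁ - x̄₂)/SE = (70 - 73)/2.9066 = -1.0321
df = 52, t-critical = ±2.674
Decision: fail to reject H₀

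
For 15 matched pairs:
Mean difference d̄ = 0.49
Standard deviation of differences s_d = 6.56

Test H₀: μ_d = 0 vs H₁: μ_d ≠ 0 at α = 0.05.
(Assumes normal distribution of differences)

Answer: t = 0.2893, fail to reject H₀

Derivation:
df = n - 1 = 14
SE = s_d/√n = 6.56/√15 = 1.6938
t = d̄/SE = 0.49/1.6938 = 0.2893
Critical value: t_{0.025,14} = ±2.145
p-value ≈ 0.7766
Decision: fail to reject H₀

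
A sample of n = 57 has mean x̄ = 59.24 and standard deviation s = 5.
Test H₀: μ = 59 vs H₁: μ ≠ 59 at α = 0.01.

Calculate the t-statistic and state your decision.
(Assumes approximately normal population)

df = n - 1 = 56
SE = s/√n = 5/√57 = 0.6623
t = (x̄ - μ₀)/SE = (59.24 - 59)/0.6623 = 0.3624
Critical value: t_{0.005,56} = ±2.667
p-value ≈ 0.7184
Decision: fail to reject H₀

Answer: t = 0.3624, fail to reject H₀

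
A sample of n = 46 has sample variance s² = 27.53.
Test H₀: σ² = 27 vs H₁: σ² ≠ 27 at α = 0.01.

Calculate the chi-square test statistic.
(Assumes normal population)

df = n - 1 = 45
χ² = (n-1)s²/σ₀² = 45×27.53/27 = 45.8833
Critical values: χ²_{0.995,45} = 24.311, χ²_{0.005,45} = 73.166
Rejection region: χ² < 24.311 or χ² > 73.166
Decision: fail to reject H₀

Answer: χ² = 45.8833, fail to reject H₀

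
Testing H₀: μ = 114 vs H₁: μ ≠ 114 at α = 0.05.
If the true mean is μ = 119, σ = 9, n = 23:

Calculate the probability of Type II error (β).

SE = σ/√n = 9/√23 = 1.8766
Critical values: μ₀ ± z_0.025×SE = 114 ± 1.960×1.8766
Acceptance region: (110.3219, 117.6781)
Under H₁ (μ = 119): z_high = (117.6781 - 119)/1.8766 = -0.7044, z_low = (110.3219 - 119)/1.8766 = -4.6244
β = P(not reject | H₁) = Φ(-0.7044) - Φ(-4.6244) ≈ 0.2406

Answer: β ≈ 0.2406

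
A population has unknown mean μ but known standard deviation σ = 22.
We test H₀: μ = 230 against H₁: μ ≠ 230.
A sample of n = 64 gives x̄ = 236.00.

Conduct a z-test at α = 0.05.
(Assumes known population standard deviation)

Standard error: SE = σ/√n = 22/√64 = 2.7500
z-statistic: z = (x̄ - μ₀)/SE = (236.00 - 230)/2.7500 = 2.1818
Critical value: ±1.960
p-value = 0.0291
Decision: reject H₀

Answer: z = 2.1818, reject H₀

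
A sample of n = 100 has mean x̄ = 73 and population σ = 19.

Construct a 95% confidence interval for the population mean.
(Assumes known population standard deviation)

Answer: (69.2760, 76.7240)

Derivation:
Confidence level: 95%, α = 0.05
z_0.025 = 1.960
SE = σ/√n = 19/√100 = 1.9000
Margin of error = 1.960 × 1.9000 = 3.7240
CI: x̄ ± margin = 73 ± 3.7240
CI: (69.2760, 76.7240)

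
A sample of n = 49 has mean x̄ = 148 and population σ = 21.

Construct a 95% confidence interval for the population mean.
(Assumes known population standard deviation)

Answer: (142.1200, 153.8800)

Derivation:
Confidence level: 95%, α = 0.05
z_0.025 = 1.960
SE = σ/√n = 21/√49 = 3.0000
Margin of error = 1.960 × 3.0000 = 5.8800
CI: x̄ ± margin = 148 ± 5.8800
CI: (142.1200, 153.8800)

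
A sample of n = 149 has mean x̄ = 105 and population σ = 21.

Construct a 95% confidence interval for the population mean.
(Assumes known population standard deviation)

Answer: (101.6280, 108.3720)

Derivation:
Confidence level: 95%, α = 0.05
z_0.025 = 1.960
SE = σ/√n = 21/√149 = 1.7204
Margin of error = 1.960 × 1.7204 = 3.3720
CI: x̄ ± margin = 105 ± 3.3720
CI: (101.6280, 108.3720)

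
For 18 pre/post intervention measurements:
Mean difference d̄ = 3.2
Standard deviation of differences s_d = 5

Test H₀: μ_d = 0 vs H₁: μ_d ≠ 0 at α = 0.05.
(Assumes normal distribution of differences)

Answer: t = 2.7153, reject H₀

Derivation:
df = n - 1 = 17
SE = s_d/√n = 5/√18 = 1.1785
t = d̄/SE = 3.2/1.1785 = 2.7153
Critical value: t_{0.025,17} = ±2.110
p-value ≈ 0.0147
Decision: reject H₀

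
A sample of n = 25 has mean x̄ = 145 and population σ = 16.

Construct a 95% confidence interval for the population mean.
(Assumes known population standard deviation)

Answer: (138.7280, 151.2720)

Derivation:
Confidence level: 95%, α = 0.05
z_0.025 = 1.960
SE = σ/√n = 16/√25 = 3.2000
Margin of error = 1.960 × 3.2000 = 6.2720
CI: x̄ ± margin = 145 ± 6.2720
CI: (138.7280, 151.2720)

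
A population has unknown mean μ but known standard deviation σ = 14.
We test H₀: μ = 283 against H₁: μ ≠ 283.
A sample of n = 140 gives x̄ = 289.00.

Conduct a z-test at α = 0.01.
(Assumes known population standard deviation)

Standard error: SE = σ/√n = 14/√140 = 1.1832
z-statistic: z = (x̄ - μ₀)/SE = (289.00 - 283)/1.1832 = 5.0710
Critical value: ±2.576
p-value < 0.0001
Decision: reject H₀

Answer: z = 5.0710, reject H₀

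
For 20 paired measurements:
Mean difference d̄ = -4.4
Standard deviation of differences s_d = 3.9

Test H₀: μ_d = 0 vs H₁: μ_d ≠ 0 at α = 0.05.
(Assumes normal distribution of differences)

Answer: t = -5.0453, reject H₀

Derivation:
df = n - 1 = 19
SE = s_d/√n = 3.9/√20 = 0.8721
t = d̄/SE = -4.4/0.8721 = -5.0453
Critical value: t_{0.025,19} = ±2.093
p-value ≈ 0.0001
Decision: reject H₀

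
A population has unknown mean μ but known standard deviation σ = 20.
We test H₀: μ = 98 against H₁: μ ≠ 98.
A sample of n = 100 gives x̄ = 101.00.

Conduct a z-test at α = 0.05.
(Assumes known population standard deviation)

Standard error: SE = σ/√n = 20/√100 = 2.0000
z-statistic: z = (x̄ - μ₀)/SE = (101.00 - 98)/2.0000 = 1.5000
Critical value: ±1.960
p-value = 0.1336
Decision: fail to reject H₀

Answer: z = 1.5000, fail to reject H₀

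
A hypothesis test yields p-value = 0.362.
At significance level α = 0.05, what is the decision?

Answer: fail to reject H₀

Derivation:
Compare p-value to α:
0.362 ≥ 0.05
Decision: fail to reject H₀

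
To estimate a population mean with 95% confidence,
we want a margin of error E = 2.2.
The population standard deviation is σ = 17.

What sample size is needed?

Answer: n = 230

Derivation:
z_0.025 = 1.960
n = (z×σ/E)² = (1.960×17/2.2)²
n = 229.3848
Round up: n = 230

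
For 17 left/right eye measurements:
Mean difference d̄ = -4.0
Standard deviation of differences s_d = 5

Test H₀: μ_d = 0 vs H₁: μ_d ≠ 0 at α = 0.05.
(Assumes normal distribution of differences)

Answer: t = -3.2984, reject H₀

Derivation:
df = n - 1 = 16
SE = s_d/√n = 5/√17 = 1.2127
t = d̄/SE = -4.0/1.2127 = -3.2984
Critical value: t_{0.025,16} = ±2.120
p-value ≈ 0.0045
Decision: reject H₀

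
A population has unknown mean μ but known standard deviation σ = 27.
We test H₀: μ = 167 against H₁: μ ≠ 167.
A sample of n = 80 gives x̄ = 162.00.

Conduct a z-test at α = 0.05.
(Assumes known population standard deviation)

Standard error: SE = σ/√n = 27/√80 = 3.0187
z-statistic: z = (x̄ - μ₀)/SE = (162.00 - 167)/3.0187 = -1.6563
Critical value: ±1.960
p-value = 0.0977
Decision: fail to reject H₀

Answer: z = -1.6563, fail to reject H₀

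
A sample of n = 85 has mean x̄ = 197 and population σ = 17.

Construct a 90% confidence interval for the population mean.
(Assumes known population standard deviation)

Answer: (193.9668, 200.0332)

Derivation:
Confidence level: 90%, α = 0.1
z_0.05 = 1.645
SE = σ/√n = 17/√85 = 1.8439
Margin of error = 1.645 × 1.8439 = 3.0332
CI: x̄ ± margin = 197 ± 3.0332
CI: (193.9668, 200.0332)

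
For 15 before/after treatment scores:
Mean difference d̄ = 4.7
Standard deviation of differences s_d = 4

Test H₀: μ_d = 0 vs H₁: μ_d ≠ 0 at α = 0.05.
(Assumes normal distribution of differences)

Answer: t = 4.5507, reject H₀

Derivation:
df = n - 1 = 14
SE = s_d/√n = 4/√15 = 1.0328
t = d̄/SE = 4.7/1.0328 = 4.5507
Critical value: t_{0.025,14} = ±2.145
p-value ≈ 0.0005
Decision: reject H₀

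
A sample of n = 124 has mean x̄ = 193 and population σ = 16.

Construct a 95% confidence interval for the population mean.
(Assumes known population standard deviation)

Answer: (190.1839, 195.8161)

Derivation:
Confidence level: 95%, α = 0.05
z_0.025 = 1.960
SE = σ/√n = 16/√124 = 1.4368
Margin of error = 1.960 × 1.4368 = 2.8161
CI: x̄ ± margin = 193 ± 2.8161
CI: (190.1839, 195.8161)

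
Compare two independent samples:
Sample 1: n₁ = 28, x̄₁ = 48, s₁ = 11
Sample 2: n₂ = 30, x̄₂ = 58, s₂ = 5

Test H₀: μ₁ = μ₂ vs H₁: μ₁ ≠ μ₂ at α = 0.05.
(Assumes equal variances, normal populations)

Pooled variance: s²_p = [27×11² + 29×5²]/(56) = 71.2857
s_p = 8.4431
SE = s_p×√(1/n₁ + 1/n₂) = 8.4431×√(1/28 + 1/30) = 2.2186
t = (x̄₁ - x̄₂)/SE = (48 - 58)/2.2186 = -4.5073
df = 56, t-critical = ±2.003
Decision: reject H₀

Answer: t = -4.5073, reject H₀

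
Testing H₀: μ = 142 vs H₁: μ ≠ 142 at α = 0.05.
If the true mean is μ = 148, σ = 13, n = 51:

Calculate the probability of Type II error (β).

Answer: β ≈ 0.0908

Derivation:
SE = σ/√n = 13/√51 = 1.8204
Critical values: μ₀ ± z_0.025×SE = 142 ± 1.960×1.8204
Acceptance region: (138.4320, 145.5680)
Under H₁ (μ = 148): z_high = (145.5680 - 148)/1.8204 = -1.3360, z_low = (138.4320 - 148)/1.8204 = -5.2560
β = P(not reject | H₁) = Φ(-1.3360) - Φ(-5.2560) ≈ 0.0908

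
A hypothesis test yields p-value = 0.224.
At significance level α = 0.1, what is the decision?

Answer: fail to reject H₀

Derivation:
Compare p-value to α:
0.224 ≥ 0.1
Decision: fail to reject H₀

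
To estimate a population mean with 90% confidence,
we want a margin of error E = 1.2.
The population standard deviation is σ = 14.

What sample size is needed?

Answer: n = 369

Derivation:
z_0.05 = 1.645
n = (z×σ/E)² = (1.645×14/1.2)²
n = 368.3201
Round up: n = 369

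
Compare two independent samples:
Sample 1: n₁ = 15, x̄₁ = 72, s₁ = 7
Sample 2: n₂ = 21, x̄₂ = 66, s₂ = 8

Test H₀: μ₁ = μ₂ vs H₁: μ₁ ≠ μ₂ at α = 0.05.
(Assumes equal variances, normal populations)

Pooled variance: s²_p = [14×7² + 20×8²]/(34) = 57.8235
s_p = 7.6042
SE = s_p×√(1/n₁ + 1/n₂) = 7.6042×√(1/15 + 1/21) = 2.5707
t = (x̄₁ - x̄₂)/SE = (72 - 66)/2.5707 = 2.3340
df = 34, t-critical = ±2.032
Decision: reject H₀

Answer: t = 2.3340, reject H₀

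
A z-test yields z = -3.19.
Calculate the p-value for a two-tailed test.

For z = -3.19:
p = 2×P(Z > |-3.19|) = 2×(1 - Φ(3.19)) = 0.0014

Answer: p-value ≈ 0.0014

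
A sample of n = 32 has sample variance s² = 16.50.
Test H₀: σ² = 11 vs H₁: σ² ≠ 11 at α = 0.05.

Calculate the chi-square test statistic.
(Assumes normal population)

Answer: χ² = 46.5000, fail to reject H₀

Derivation:
df = n - 1 = 31
χ² = (n-1)s²/σ₀² = 31×16.50/11 = 46.5000
Critical values: χ²_{0.975,31} = 17.539, χ²_{0.025,31} = 48.232
Rejection region: χ² < 17.539 or χ² > 48.232
Decision: fail to reject H₀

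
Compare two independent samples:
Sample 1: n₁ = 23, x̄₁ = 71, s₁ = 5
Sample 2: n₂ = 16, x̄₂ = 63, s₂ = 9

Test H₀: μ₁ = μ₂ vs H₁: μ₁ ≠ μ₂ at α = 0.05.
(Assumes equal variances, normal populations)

Answer: t = 3.5581, reject H₀

Derivation:
Pooled variance: s²_p = [22×5² + 15×9²]/(37) = 47.7027
s_p = 6.9067
SE = s_p×√(1/n₁ + 1/n₂) = 6.9067×√(1/23 + 1/16) = 2.2484
t = (x̄₁ - x̄₂)/SE = (71 - 63)/2.2484 = 3.5581
df = 37, t-critical = ±2.026
Decision: reject H₀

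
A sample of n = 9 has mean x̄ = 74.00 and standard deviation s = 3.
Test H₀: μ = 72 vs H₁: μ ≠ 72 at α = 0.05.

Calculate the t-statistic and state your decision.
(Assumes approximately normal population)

df = n - 1 = 8
SE = s/√n = 3/√9 = 1.0000
t = (x̄ - μ₀)/SE = (74.00 - 72)/1.0000 = 2.0000
Critical value: t_{0.025,8} = ±2.306
p-value ≈ 0.0805
Decision: fail to reject H₀

Answer: t = 2.0000, fail to reject H₀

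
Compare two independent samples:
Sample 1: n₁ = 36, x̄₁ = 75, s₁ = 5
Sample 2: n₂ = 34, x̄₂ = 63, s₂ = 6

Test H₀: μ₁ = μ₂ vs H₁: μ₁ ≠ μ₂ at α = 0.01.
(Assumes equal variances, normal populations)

Pooled variance: s²_p = [35×5² + 33×6²]/(68) = 30.3382
s_p = 5.5080
SE = s_p×√(1/n₁ + 1/n₂) = 5.5080×√(1/36 + 1/34) = 1.3172
t = (x̄₁ - x̄₂)/SE = (75 - 63)/1.3172 = 9.1102
df = 68, t-critical = ±2.650
Decision: reject H₀

Answer: t = 9.1102, reject H₀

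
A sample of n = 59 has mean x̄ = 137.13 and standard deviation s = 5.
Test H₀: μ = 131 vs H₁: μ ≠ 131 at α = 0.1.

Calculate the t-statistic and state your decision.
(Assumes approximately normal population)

df = n - 1 = 58
SE = s/√n = 5/√59 = 0.6509
t = (x̄ - μ₀)/SE = (137.13 - 131)/0.6509 = 9.4177
Critical value: t_{0.05,58} = ±1.672
p-value < 0.0001
Decision: reject H₀

Answer: t = 9.4177, reject H₀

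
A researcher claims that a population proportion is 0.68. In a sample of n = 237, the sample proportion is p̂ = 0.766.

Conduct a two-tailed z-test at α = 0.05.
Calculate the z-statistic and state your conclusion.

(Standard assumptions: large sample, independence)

Answer: z = 2.8382, reject H₀

Derivation:
H₀: p = 0.68, H₁: p ≠ 0.68
Standard error: SE = √(p₀(1-p₀)/n) = √(0.68×0.32/237) = 0.030301
z-statistic: z = (p̂ - p₀)/SE = (0.766 - 0.68)/0.030301 = 2.8382
Critical value: z_0.025 = ±1.960
p-value = 0.0045
Decision: reject H₀ at α = 0.05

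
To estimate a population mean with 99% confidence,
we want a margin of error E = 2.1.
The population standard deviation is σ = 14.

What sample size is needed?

z_0.005 = 2.576
n = (z×σ/E)² = (2.576×14/2.1)²
n = 294.9234
Round up: n = 295

Answer: n = 295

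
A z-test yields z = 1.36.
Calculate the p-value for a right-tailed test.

Answer: p-value ≈ 0.0869

Derivation:
For z = 1.36:
p = P(Z > 1.36) = 1 - Φ(1.36) = 0.0869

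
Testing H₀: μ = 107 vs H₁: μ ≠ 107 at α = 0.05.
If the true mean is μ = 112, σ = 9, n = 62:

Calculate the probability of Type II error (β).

Answer: β ≈ 0.0079

Derivation:
SE = σ/√n = 9/√62 = 1.1430
Critical values: μ₀ ± z_0.025×SE = 107 ± 1.960×1.1430
Acceptance region: (104.7597, 109.2403)
Under H₁ (μ = 112): z_high = (109.2403 - 112)/1.1430 = -2.4144, z_low = (104.7597 - 112)/1.1430 = -6.3345
β = P(not reject | H₁) = Φ(-2.4144) - Φ(-6.3345) ≈ 0.0079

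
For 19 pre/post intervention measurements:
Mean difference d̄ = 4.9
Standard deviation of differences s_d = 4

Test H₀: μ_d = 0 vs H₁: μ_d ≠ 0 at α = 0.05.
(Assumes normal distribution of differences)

Answer: t = 5.3394, reject H₀

Derivation:
df = n - 1 = 18
SE = s_d/√n = 4/√19 = 0.9177
t = d̄/SE = 4.9/0.9177 = 5.3394
Critical value: t_{0.025,18} = ±2.101
p-value < 0.0001
Decision: reject H₀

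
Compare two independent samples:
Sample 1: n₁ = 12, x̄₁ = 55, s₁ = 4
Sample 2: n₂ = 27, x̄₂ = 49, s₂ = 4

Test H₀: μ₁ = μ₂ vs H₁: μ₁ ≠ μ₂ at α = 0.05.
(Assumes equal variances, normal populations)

Answer: t = 4.3234, reject H₀

Derivation:
Pooled variance: s²_p = [11×4² + 26×4²]/(37) = 16.0000
s_p = 4.0000
SE = s_p×√(1/n₁ + 1/n₂) = 4.0000×√(1/12 + 1/27) = 1.3878
t = (x̄₁ - x̄₂)/SE = (55 - 49)/1.3878 = 4.3234
df = 37, t-critical = ±2.026
Decision: reject H₀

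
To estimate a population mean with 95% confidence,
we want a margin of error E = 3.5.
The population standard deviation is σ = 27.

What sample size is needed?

Answer: n = 229

Derivation:
z_0.025 = 1.960
n = (z×σ/E)² = (1.960×27/3.5)²
n = 228.6144
Round up: n = 229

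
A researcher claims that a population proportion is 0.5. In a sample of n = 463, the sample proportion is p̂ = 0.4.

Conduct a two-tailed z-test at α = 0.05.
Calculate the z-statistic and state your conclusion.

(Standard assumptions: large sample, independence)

Answer: z = -4.3035, reject H₀

Derivation:
H₀: p = 0.5, H₁: p ≠ 0.5
Standard error: SE = √(p₀(1-p₀)/n) = √(0.5×0.5/463) = 0.023237
z-statistic: z = (p̂ - p₀)/SE = (0.4 - 0.5)/0.023237 = -4.3035
Critical value: z_0.025 = ±1.960
p-value < 0.0001
Decision: reject H₀ at α = 0.05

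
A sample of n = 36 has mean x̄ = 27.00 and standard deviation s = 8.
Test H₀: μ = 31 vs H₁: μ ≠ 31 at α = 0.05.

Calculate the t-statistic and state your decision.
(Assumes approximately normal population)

Answer: t = -3.0001, reject H₀

Derivation:
df = n - 1 = 35
SE = s/√n = 8/√36 = 1.3333
t = (x̄ - μ₀)/SE = (27.00 - 31)/1.3333 = -3.0001
Critical value: t_{0.025,35} = ±2.030
p-value ≈ 0.0049
Decision: reject H₀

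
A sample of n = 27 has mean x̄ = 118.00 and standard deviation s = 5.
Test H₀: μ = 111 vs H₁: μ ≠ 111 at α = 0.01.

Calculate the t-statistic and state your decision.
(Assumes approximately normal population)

Answer: t = 7.2742, reject H₀

Derivation:
df = n - 1 = 26
SE = s/√n = 5/√27 = 0.9623
t = (x̄ - μ₀)/SE = (118.00 - 111)/0.9623 = 7.2742
Critical value: t_{0.005,26} = ±2.779
p-value < 0.0001
Decision: reject H₀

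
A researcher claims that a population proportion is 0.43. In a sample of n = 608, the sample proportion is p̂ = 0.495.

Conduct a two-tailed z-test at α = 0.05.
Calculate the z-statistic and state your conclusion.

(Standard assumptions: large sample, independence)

Answer: z = 3.2374, reject H₀

Derivation:
H₀: p = 0.43, H₁: p ≠ 0.43
Standard error: SE = √(p₀(1-p₀)/n) = √(0.43×0.57/608) = 0.020078
z-statistic: z = (p̂ - p₀)/SE = (0.495 - 0.43)/0.020078 = 3.2374
Critical value: z_0.025 = ±1.960
p-value = 0.0012
Decision: reject H₀ at α = 0.05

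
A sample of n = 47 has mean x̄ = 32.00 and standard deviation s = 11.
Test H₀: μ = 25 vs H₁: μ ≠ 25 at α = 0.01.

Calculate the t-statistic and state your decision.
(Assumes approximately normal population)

df = n - 1 = 46
SE = s/√n = 11/√47 = 1.6045
t = (x̄ - μ₀)/SE = (32.00 - 25)/1.6045 = 4.3627
Critical value: t_{0.005,46} = ±2.687
p-value ≈ 0.0001
Decision: reject H₀

Answer: t = 4.3627, reject H₀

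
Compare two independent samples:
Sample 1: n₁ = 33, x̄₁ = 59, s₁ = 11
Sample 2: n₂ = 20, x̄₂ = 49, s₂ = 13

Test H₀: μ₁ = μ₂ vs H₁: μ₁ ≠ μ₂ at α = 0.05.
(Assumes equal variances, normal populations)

Answer: t = 2.9944, reject H₀

Derivation:
Pooled variance: s²_p = [32×11² + 19×13²]/(51) = 138.8824
s_p = 11.7848
SE = s_p×√(1/n₁ + 1/n₂) = 11.7848×√(1/33 + 1/20) = 3.3396
t = (x̄₁ - x̄₂)/SE = (59 - 49)/3.3396 = 2.9944
df = 51, t-critical = ±2.008
Decision: reject H₀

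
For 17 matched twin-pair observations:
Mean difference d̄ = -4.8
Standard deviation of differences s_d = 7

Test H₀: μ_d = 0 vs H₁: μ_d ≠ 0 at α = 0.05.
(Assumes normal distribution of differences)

Answer: t = -2.8274, reject H₀

Derivation:
df = n - 1 = 16
SE = s_d/√n = 7/√17 = 1.6977
t = d̄/SE = -4.8/1.6977 = -2.8274
Critical value: t_{0.025,16} = ±2.120
p-value ≈ 0.0121
Decision: reject H₀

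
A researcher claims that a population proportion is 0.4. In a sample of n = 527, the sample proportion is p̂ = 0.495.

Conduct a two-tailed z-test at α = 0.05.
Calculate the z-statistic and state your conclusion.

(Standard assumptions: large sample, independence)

H₀: p = 0.4, H₁: p ≠ 0.4
Standard error: SE = √(p₀(1-p₀)/n) = √(0.4×0.6/527) = 0.021340
z-statistic: z = (p̂ - p₀)/SE = (0.495 - 0.4)/0.021340 = 4.4517
Critical value: z_0.025 = ±1.960
p-value < 0.0001
Decision: reject H₀ at α = 0.05

Answer: z = 4.4517, reject H₀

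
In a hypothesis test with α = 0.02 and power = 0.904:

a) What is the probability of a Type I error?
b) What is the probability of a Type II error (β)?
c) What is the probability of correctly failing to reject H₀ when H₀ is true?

a) Type I error probability = α = 0.02
b) Power = P(reject H₀ | H₁ true) = 1 - β = 0.904, so Type II error probability = β = 1 - Power = 0.096
c) P(fail to reject H₀ | H₀ true) = 1 - α = 0.98

Answer: a) 0.02, b) 0.096, c) 0.98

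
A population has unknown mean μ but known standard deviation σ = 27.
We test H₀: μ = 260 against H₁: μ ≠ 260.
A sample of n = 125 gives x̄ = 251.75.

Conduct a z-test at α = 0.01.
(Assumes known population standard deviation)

Answer: z = -3.4161, reject H₀

Derivation:
Standard error: SE = σ/√n = 27/√125 = 2.4150
z-statistic: z = (x̄ - μ₀)/SE = (251.75 - 260)/2.4150 = -3.4161
Critical value: ±2.576
p-value = 0.0006
Decision: reject H₀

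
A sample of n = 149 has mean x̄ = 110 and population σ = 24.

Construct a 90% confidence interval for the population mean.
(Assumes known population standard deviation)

Confidence level: 90%, α = 0.1
z_0.05 = 1.645
SE = σ/√n = 24/√149 = 1.9662
Margin of error = 1.645 × 1.9662 = 3.2344
CI: x̄ ± margin = 110 ± 3.2344
CI: (106.7656, 113.2344)

Answer: (106.7656, 113.2344)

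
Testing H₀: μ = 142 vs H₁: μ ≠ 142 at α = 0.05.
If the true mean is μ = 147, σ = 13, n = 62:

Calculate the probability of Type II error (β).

Answer: β ≈ 0.1427

Derivation:
SE = σ/√n = 13/√62 = 1.6510
Critical values: μ₀ ± z_0.025×SE = 142 ± 1.960×1.6510
Acceptance region: (138.7640, 145.2360)
Under H₁ (μ = 147): z_high = (145.2360 - 147)/1.6510 = -1.0684, z_low = (138.7640 - 147)/1.6510 = -4.9885
β = P(not reject | H₁) = Φ(-1.0684) - Φ(-4.9885) ≈ 0.1427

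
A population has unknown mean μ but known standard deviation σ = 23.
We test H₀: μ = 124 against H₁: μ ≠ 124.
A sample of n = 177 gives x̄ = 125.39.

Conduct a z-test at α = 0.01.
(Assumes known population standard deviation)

Standard error: SE = σ/√n = 23/√177 = 1.7288
z-statistic: z = (x̄ - μ₀)/SE = (125.39 - 124)/1.7288 = 0.8040
Critical value: ±2.576
p-value = 0.4214
Decision: fail to reject H₀

Answer: z = 0.8040, fail to reject H₀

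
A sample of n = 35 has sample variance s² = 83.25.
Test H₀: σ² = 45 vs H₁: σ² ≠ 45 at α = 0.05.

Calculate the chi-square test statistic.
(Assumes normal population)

Answer: χ² = 62.9000, reject H₀

Derivation:
df = n - 1 = 34
χ² = (n-1)s²/σ₀² = 34×83.25/45 = 62.9000
Critical values: χ²_{0.975,34} = 19.806, χ²_{0.025,34} = 51.966
Rejection region: χ² < 19.806 or χ² > 51.966
Decision: reject H₀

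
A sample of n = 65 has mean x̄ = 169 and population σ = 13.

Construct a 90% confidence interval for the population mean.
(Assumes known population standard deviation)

Confidence level: 90%, α = 0.1
z_0.05 = 1.645
SE = σ/√n = 13/√65 = 1.6125
Margin of error = 1.645 × 1.6125 = 2.6526
CI: x̄ ± margin = 169 ± 2.6526
CI: (166.3474, 171.6526)

Answer: (166.3474, 171.6526)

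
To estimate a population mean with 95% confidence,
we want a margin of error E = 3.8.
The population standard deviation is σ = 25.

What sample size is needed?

z_0.025 = 1.960
n = (z×σ/E)² = (1.960×25/3.8)²
n = 166.2742
Round up: n = 167

Answer: n = 167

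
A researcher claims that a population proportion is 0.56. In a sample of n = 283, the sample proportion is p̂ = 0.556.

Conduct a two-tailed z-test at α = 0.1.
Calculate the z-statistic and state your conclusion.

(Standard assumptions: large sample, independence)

Answer: z = -0.1356, fail to reject H₀

Derivation:
H₀: p = 0.56, H₁: p ≠ 0.56
Standard error: SE = √(p₀(1-p₀)/n) = √(0.56×0.44/283) = 0.029507
z-statistic: z = (p̂ - p₀)/SE = (0.556 - 0.56)/0.029507 = -0.1356
Critical value: z_0.05 = ±1.645
p-value = 0.8921
Decision: fail to reject H₀ at α = 0.1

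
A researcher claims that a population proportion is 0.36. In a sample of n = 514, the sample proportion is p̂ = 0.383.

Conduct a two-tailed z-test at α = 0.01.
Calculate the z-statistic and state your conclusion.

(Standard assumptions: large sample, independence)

Answer: z = 1.0863, fail to reject H₀

Derivation:
H₀: p = 0.36, H₁: p ≠ 0.36
Standard error: SE = √(p₀(1-p₀)/n) = √(0.36×0.64/514) = 0.021172
z-statistic: z = (p̂ - p₀)/SE = (0.383 - 0.36)/0.021172 = 1.0863
Critical value: z_0.005 = ±2.576
p-value = 0.2773
Decision: fail to reject H₀ at α = 0.01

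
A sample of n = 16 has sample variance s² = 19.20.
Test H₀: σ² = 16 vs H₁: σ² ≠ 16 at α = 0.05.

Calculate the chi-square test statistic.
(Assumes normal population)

Answer: χ² = 18.0000, fail to reject H₀

Derivation:
df = n - 1 = 15
χ² = (n-1)s²/σ₀² = 15×19.20/16 = 18.0000
Critical values: χ²_{0.975,15} = 6.262, χ²_{0.025,15} = 27.488
Rejection region: χ² < 6.262 or χ² > 27.488
Decision: fail to reject H₀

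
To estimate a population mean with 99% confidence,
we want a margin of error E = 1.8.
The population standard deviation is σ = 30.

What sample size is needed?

Answer: n = 1844

Derivation:
z_0.005 = 2.576
n = (z×σ/E)² = (2.576×30/1.8)²
n = 1843.2711
Round up: n = 1844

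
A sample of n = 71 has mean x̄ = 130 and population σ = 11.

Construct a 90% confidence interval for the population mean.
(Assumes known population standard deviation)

Confidence level: 90%, α = 0.1
z_0.05 = 1.645
SE = σ/√n = 11/√71 = 1.3055
Margin of error = 1.645 × 1.3055 = 2.1475
CI: x̄ ± margin = 130 ± 2.1475
CI: (127.8525, 132.1475)

Answer: (127.8525, 132.1475)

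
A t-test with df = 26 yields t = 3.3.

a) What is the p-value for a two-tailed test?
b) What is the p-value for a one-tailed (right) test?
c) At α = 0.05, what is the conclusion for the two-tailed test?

Answer: a) 0.0028, b) 0.0014, c) reject H₀

Derivation:
Using t-distribution with df = 26:
a) Two-tailed: p = 2×P(T > 3.3) = 0.0028
b) One-tailed: p = P(T > 3.3) = 0.0014
c) 0.0028 < 0.05, reject H₀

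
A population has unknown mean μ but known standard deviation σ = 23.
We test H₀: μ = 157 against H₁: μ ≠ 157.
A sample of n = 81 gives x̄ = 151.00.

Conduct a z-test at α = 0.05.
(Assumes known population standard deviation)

Answer: z = -2.3478, reject H₀

Derivation:
Standard error: SE = σ/√n = 23/√81 = 2.5556
z-statistic: z = (x̄ - μ₀)/SE = (151.00 - 157)/2.5556 = -2.3478
Critical value: ±1.960
p-value = 0.0189
Decision: reject H₀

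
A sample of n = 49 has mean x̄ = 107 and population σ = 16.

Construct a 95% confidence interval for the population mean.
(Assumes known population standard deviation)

Answer: (102.5200, 111.4800)

Derivation:
Confidence level: 95%, α = 0.05
z_0.025 = 1.960
SE = σ/√n = 16/√49 = 2.2857
Margin of error = 1.960 × 2.2857 = 4.4800
CI: x̄ ± margin = 107 ± 4.4800
CI: (102.5200, 111.4800)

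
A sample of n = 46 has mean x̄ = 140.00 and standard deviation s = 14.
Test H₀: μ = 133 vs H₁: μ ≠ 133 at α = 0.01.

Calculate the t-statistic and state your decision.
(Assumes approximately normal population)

Answer: t = 3.3911, reject H₀

Derivation:
df = n - 1 = 45
SE = s/√n = 14/√46 = 2.0642
t = (x̄ - μ₀)/SE = (140.00 - 133)/2.0642 = 3.3911
Critical value: t_{0.005,45} = ±2.690
p-value ≈ 0.0015
Decision: reject H₀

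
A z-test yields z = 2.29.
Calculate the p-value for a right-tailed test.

For z = 2.29:
p = P(Z > 2.29) = 1 - Φ(2.29) = 0.0110

Answer: p-value ≈ 0.0110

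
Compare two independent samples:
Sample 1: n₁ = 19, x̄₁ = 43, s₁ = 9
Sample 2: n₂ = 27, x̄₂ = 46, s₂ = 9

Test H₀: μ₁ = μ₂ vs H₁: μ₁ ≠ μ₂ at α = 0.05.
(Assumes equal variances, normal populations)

Answer: t = -1.1132, fail to reject H₀

Derivation:
Pooled variance: s²_p = [18×9² + 26×9²]/(44) = 81.0000
s_p = 9.0000
SE = s_p×√(1/n₁ + 1/n₂) = 9.0000×√(1/19 + 1/27) = 2.6950
t = (x̄₁ - x̄₂)/SE = (43 - 46)/2.6950 = -1.1132
df = 44, t-critical = ±2.015
Decision: fail to reject H₀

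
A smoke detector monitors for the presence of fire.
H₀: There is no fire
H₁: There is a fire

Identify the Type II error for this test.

Answer: The alarm fails to sound when there actually is a fire

Derivation:
Type I error: rejecting H₀ when it is actually true (false positive).
Type II error: failing to reject H₀ when H₁ is actually true (false negative).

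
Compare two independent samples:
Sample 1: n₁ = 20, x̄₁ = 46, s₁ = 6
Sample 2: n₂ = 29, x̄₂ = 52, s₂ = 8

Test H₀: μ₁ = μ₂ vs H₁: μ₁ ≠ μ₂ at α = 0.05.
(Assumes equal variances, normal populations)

Pooled variance: s²_p = [19×6² + 28×8²]/(47) = 52.6809
s_p = 7.2582
SE = s_p×√(1/n₁ + 1/n₂) = 7.2582×√(1/20 + 1/29) = 2.1097
t = (x̄₁ - x̄₂)/SE = (46 - 52)/2.1097 = -2.8440
df = 47, t-critical = ±2.012
Decision: reject H₀

Answer: t = -2.8440, reject H₀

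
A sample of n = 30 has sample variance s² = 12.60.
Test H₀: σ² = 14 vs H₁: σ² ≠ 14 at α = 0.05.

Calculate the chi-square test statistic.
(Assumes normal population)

Answer: χ² = 26.1000, fail to reject H₀

Derivation:
df = n - 1 = 29
χ² = (n-1)s²/σ₀² = 29×12.60/14 = 26.1000
Critical values: χ²_{0.975,29} = 16.047, χ²_{0.025,29} = 45.722
Rejection region: χ² < 16.047 or χ² > 45.722
Decision: fail to reject H₀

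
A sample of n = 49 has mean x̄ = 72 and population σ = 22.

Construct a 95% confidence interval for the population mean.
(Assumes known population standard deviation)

Confidence level: 95%, α = 0.05
z_0.025 = 1.960
SE = σ/√n = 22/√49 = 3.1429
Margin of error = 1.960 × 3.1429 = 6.1601
CI: x̄ ± margin = 72 ± 6.1601
CI: (65.8399, 78.1601)

Answer: (65.8399, 78.1601)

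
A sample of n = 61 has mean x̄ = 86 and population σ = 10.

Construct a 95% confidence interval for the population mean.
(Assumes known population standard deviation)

Answer: (83.4904, 88.5096)

Derivation:
Confidence level: 95%, α = 0.05
z_0.025 = 1.960
SE = σ/√n = 10/√61 = 1.2804
Margin of error = 1.960 × 1.2804 = 2.5096
CI: x̄ ± margin = 86 ± 2.5096
CI: (83.4904, 88.5096)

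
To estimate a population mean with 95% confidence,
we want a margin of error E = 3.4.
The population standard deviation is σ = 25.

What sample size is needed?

z_0.025 = 1.960
n = (z×σ/E)² = (1.960×25/3.4)²
n = 207.6990
Round up: n = 208

Answer: n = 208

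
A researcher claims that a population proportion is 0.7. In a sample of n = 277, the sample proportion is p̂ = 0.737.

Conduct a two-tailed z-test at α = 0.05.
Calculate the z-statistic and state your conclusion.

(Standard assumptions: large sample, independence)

Answer: z = 1.3438, fail to reject H₀

Derivation:
H₀: p = 0.7, H₁: p ≠ 0.7
Standard error: SE = √(p₀(1-p₀)/n) = √(0.7×0.3/277) = 0.027534
z-statistic: z = (p̂ - p₀)/SE = (0.737 - 0.7)/0.027534 = 1.3438
Critical value: z_0.025 = ±1.960
p-value = 0.1790
Decision: fail to reject H₀ at α = 0.05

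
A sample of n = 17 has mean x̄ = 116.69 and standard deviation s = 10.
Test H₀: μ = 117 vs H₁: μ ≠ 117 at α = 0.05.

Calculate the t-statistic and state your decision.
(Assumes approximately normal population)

Answer: t = -0.1278, fail to reject H₀

Derivation:
df = n - 1 = 16
SE = s/√n = 10/√17 = 2.4254
t = (x̄ - μ₀)/SE = (116.69 - 117)/2.4254 = -0.1278
Critical value: t_{0.025,16} = ±2.120
p-value ≈ 0.8999
Decision: fail to reject H₀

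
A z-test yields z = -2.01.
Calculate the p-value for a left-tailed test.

For z = -2.01:
p = P(Z < -2.01) = Φ(-2.01) = 0.0222

Answer: p-value ≈ 0.0222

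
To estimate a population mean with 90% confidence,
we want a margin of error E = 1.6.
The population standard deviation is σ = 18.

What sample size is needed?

Answer: n = 343

Derivation:
z_0.05 = 1.645
n = (z×σ/E)² = (1.645×18/1.6)²
n = 342.4813
Round up: n = 343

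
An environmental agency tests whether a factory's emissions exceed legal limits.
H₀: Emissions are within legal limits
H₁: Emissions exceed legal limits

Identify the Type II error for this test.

Type I error (α): Rejecting H₀ when H₀ is true
Type II error (β): Failing to reject H₀ when H₁ is true

Answer: Failing to cite a factory whose emissions actually exceed the limit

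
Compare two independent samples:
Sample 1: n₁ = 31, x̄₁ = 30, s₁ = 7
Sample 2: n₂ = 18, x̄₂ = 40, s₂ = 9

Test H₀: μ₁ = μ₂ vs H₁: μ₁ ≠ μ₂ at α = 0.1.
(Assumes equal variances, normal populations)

Pooled variance: s²_p = [30×7² + 17×9²]/(47) = 60.5745
s_p = 7.7830
SE = s_p×√(1/n₁ + 1/n₂) = 7.7830×√(1/31 + 1/18) = 2.3064
t = (x̄₁ - x̄₂)/SE = (30 - 40)/2.3064 = -4.3358
df = 47, t-critical = ±1.678
Decision: reject H₀

Answer: t = -4.3358, reject H₀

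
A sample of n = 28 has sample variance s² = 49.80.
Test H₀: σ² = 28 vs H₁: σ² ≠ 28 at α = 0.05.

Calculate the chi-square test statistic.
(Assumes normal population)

df = n - 1 = 27
χ² = (n-1)s²/σ₀² = 27×49.80/28 = 48.0214
Critical values: χ²_{0.975,27} = 14.573, χ²_{0.025,27} = 43.195
Rejection region: χ² < 14.573 or χ² > 43.195
Decision: reject H₀

Answer: χ² = 48.0214, reject H₀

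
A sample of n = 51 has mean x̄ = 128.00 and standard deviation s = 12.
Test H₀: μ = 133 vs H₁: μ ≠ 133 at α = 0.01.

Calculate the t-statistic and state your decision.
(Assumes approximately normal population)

df = n - 1 = 50
SE = s/√n = 12/√51 = 1.6803
t = (x̄ - μ₀)/SE = (128.00 - 133)/1.6803 = -2.9757
Critical value: t_{0.005,50} = ±2.678
p-value ≈ 0.0045
Decision: reject H₀

Answer: t = -2.9757, reject H₀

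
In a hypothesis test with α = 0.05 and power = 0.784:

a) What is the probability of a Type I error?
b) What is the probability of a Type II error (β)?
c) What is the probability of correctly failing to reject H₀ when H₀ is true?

a) Type I error probability = α = 0.05
b) Power = P(reject H₀ | H₁ true) = 1 - β = 0.784, so Type II error probability = β = 1 - Power = 0.216
c) P(fail to reject H₀ | H₀ true) = 1 - α = 0.95

Answer: a) 0.05, b) 0.216, c) 0.95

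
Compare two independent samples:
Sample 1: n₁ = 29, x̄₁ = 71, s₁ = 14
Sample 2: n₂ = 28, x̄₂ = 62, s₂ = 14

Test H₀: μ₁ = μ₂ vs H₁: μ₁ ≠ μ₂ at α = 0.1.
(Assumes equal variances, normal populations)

Pooled variance: s²_p = [28×14² + 27×14²]/(55) = 196.0000
s_p = 14.0000
SE = s_p×√(1/n₁ + 1/n₂) = 14.0000×√(1/29 + 1/28) = 3.7093
t = (x̄₁ - x̄₂)/SE = (71 - 62)/3.7093 = 2.4263
df = 55, t-critical = ±1.673
Decision: reject H₀

Answer: t = 2.4263, reject H₀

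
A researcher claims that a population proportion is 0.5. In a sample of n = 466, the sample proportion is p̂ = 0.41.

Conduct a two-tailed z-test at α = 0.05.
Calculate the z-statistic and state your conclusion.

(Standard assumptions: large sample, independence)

H₀: p = 0.5, H₁: p ≠ 0.5
Standard error: SE = √(p₀(1-p₀)/n) = √(0.5×0.5/466) = 0.023162
z-statistic: z = (p̂ - p₀)/SE = (0.41 - 0.5)/0.023162 = -3.8857
Critical value: z_0.025 = ±1.960
p-value = 0.0001
Decision: reject H₀ at α = 0.05

Answer: z = -3.8857, reject H₀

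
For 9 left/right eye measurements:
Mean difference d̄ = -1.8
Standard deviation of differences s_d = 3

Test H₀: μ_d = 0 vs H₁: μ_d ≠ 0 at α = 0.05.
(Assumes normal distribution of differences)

df = n - 1 = 8
SE = s_d/√n = 3/√9 = 1.0000
t = d̄/SE = -1.8/1.0000 = -1.8000
Critical value: t_{0.025,8} = ±2.306
p-value ≈ 0.1096
Decision: fail to reject H₀

Answer: t = -1.8000, fail to reject H₀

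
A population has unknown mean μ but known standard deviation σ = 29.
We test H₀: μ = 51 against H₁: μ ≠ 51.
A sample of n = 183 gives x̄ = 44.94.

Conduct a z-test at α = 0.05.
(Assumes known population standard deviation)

Answer: z = -2.8269, reject H₀

Derivation:
Standard error: SE = σ/√n = 29/√183 = 2.1437
z-statistic: z = (x̄ - μ₀)/SE = (44.94 - 51)/2.1437 = -2.8269
Critical value: ±1.960
p-value = 0.0047
Decision: reject H₀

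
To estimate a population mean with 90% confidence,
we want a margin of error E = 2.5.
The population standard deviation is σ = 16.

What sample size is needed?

Answer: n = 111

Derivation:
z_0.05 = 1.645
n = (z×σ/E)² = (1.645×16/2.5)²
n = 110.8388
Round up: n = 111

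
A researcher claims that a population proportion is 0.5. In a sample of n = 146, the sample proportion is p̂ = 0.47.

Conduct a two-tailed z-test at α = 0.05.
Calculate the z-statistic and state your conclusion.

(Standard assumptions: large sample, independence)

Answer: z = -0.7250, fail to reject H₀

Derivation:
H₀: p = 0.5, H₁: p ≠ 0.5
Standard error: SE = √(p₀(1-p₀)/n) = √(0.5×0.5/146) = 0.041380
z-statistic: z = (p̂ - p₀)/SE = (0.47 - 0.5)/0.041380 = -0.7250
Critical value: z_0.025 = ±1.960
p-value = 0.4685
Decision: fail to reject H₀ at α = 0.05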